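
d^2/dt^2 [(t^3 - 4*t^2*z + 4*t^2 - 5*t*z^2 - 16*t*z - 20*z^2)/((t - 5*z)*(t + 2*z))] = 4*z*(z - 2)/(t^3 + 6*t^2*z + 12*t*z^2 + 8*z^3)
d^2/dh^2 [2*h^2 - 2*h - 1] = 4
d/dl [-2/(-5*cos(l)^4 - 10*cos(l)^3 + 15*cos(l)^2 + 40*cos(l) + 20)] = 4*(-2*sin(l)^2 + cos(l) - 2)*sin(l)/(5*(sin(l)^2 + 3)^2*(cos(l) + 1)^3)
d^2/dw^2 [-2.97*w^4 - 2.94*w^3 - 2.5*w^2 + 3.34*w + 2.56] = -35.64*w^2 - 17.64*w - 5.0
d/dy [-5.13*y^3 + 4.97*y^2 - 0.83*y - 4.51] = -15.39*y^2 + 9.94*y - 0.83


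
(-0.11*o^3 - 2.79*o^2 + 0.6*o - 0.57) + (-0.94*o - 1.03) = -0.11*o^3 - 2.79*o^2 - 0.34*o - 1.6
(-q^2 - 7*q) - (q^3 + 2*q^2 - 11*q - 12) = -q^3 - 3*q^2 + 4*q + 12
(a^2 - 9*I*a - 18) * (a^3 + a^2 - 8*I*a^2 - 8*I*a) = a^5 + a^4 - 17*I*a^4 - 90*a^3 - 17*I*a^3 - 90*a^2 + 144*I*a^2 + 144*I*a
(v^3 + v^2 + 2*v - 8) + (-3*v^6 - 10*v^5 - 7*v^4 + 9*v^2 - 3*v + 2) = -3*v^6 - 10*v^5 - 7*v^4 + v^3 + 10*v^2 - v - 6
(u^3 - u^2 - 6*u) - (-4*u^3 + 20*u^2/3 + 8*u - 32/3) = 5*u^3 - 23*u^2/3 - 14*u + 32/3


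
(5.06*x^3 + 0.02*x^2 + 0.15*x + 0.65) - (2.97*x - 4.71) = 5.06*x^3 + 0.02*x^2 - 2.82*x + 5.36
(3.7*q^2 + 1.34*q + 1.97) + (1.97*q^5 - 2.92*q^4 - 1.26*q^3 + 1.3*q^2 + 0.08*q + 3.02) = 1.97*q^5 - 2.92*q^4 - 1.26*q^3 + 5.0*q^2 + 1.42*q + 4.99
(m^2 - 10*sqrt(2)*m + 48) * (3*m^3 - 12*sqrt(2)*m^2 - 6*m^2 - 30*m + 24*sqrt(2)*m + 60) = 3*m^5 - 42*sqrt(2)*m^4 - 6*m^4 + 84*sqrt(2)*m^3 + 354*m^3 - 708*m^2 - 276*sqrt(2)*m^2 - 1440*m + 552*sqrt(2)*m + 2880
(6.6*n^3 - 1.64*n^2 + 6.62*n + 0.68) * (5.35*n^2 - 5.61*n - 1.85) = 35.31*n^5 - 45.8*n^4 + 32.4074*n^3 - 30.4662*n^2 - 16.0618*n - 1.258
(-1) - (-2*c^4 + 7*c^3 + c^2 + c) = 2*c^4 - 7*c^3 - c^2 - c - 1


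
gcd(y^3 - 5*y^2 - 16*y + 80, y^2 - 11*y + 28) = y - 4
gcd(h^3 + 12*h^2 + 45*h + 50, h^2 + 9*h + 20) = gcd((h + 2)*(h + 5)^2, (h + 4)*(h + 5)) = h + 5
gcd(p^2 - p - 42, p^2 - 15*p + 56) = p - 7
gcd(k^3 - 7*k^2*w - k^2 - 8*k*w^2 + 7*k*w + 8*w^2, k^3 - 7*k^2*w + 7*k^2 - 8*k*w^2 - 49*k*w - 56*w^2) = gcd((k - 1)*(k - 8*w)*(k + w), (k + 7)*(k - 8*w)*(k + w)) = -k^2 + 7*k*w + 8*w^2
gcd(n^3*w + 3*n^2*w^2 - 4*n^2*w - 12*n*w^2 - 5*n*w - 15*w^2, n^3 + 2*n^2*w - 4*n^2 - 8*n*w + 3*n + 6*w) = 1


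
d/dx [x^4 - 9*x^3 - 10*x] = 4*x^3 - 27*x^2 - 10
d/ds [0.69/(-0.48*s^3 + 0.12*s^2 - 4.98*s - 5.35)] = (0.9936*s^2 - 0.1656*s + 3.4362)/(0.48*s^3 - 0.12*s^2 + 4.98*s + 5.35)^2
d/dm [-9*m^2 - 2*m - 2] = -18*m - 2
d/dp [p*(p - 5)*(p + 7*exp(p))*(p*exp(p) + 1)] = p*(p - 5)*(p + 1)*(p + 7*exp(p))*exp(p) + p*(p - 5)*(p*exp(p) + 1)*(7*exp(p) + 1) + p*(p + 7*exp(p))*(p*exp(p) + 1) + (p - 5)*(p + 7*exp(p))*(p*exp(p) + 1)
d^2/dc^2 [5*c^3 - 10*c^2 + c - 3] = 30*c - 20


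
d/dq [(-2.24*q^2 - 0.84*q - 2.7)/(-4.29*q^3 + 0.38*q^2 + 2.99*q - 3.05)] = (-9.6096*q^4 - 7.2072*q^3 - 41.1274*q^2 + 15.716*q + 10.635)/(18.4041*q^6 - 3.2604*q^5 - 25.5098*q^4 + 28.4414*q^3 + 6.6221*q^2 - 18.239*q + 9.3025)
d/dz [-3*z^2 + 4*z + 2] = 4 - 6*z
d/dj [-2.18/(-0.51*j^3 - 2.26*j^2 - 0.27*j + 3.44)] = (-3.3354*j^2 - 9.8536*j - 0.5886)/(0.51*j^3 + 2.26*j^2 + 0.27*j - 3.44)^2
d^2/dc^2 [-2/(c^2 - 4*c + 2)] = 4*(c^2 - 4*c - 4*(c - 2)^2 + 2)/(c^2 - 4*c + 2)^3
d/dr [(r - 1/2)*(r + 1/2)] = 2*r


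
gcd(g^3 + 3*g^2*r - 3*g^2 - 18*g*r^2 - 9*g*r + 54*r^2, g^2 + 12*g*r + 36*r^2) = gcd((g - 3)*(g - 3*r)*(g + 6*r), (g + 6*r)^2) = g + 6*r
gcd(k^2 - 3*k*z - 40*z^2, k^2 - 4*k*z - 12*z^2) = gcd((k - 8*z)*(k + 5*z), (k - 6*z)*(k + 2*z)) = 1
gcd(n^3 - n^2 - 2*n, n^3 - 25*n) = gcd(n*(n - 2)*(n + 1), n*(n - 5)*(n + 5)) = n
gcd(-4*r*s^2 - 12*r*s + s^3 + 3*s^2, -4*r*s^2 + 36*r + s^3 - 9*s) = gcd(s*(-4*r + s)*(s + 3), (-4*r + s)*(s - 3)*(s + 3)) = 4*r*s + 12*r - s^2 - 3*s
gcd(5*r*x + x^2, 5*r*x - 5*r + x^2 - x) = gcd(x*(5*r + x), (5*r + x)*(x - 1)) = 5*r + x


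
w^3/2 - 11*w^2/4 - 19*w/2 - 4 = (w/2 + 1)*(w - 8)*(w + 1/2)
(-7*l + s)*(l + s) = -7*l^2 - 6*l*s + s^2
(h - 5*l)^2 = h^2 - 10*h*l + 25*l^2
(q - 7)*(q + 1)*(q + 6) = q^3 - 43*q - 42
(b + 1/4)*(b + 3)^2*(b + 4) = b^4 + 41*b^3/4 + 71*b^2/2 + 177*b/4 + 9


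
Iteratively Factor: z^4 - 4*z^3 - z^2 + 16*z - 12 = (z - 1)*(z^3 - 3*z^2 - 4*z + 12) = (z - 3)*(z - 1)*(z^2 - 4) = (z - 3)*(z - 2)*(z - 1)*(z + 2)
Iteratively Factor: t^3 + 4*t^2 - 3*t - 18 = (t + 3)*(t^2 + t - 6) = (t + 3)^2*(t - 2)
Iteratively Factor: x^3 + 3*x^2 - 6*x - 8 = (x + 4)*(x^2 - x - 2) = (x + 1)*(x + 4)*(x - 2)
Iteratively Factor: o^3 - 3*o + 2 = (o - 1)*(o^2 + o - 2) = (o - 1)*(o + 2)*(o - 1)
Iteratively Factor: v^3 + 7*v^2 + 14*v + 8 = (v + 1)*(v^2 + 6*v + 8) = (v + 1)*(v + 2)*(v + 4)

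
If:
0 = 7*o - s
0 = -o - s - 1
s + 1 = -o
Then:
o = -1/8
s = -7/8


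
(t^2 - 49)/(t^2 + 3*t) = (t^2 - 49)/(t*(t + 3))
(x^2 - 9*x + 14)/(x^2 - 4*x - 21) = (x - 2)/(x + 3)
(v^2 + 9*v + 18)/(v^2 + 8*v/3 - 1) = 3*(v + 6)/(3*v - 1)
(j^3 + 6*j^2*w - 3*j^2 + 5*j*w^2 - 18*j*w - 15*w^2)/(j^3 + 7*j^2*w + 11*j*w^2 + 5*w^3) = (j - 3)/(j + w)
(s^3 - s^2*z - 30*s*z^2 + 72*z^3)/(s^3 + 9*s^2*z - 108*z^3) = (s - 4*z)/(s + 6*z)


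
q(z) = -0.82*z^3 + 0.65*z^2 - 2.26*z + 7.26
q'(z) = -2.46*z^2 + 1.3*z - 2.26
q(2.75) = -11.09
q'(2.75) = -17.29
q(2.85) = -12.88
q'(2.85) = -18.54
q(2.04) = -1.61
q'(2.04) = -9.85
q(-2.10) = 22.47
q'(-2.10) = -15.84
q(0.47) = 6.26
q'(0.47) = -2.19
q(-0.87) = 10.26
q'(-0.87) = -5.25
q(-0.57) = 8.91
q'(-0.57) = -3.80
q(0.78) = 5.50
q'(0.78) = -2.74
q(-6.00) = 221.34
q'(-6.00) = -98.62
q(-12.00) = 1544.94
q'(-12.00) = -372.10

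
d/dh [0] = 0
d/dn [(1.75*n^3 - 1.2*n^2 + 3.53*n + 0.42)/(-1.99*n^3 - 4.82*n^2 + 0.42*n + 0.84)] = (-10.823*n^4 + 15.5194*n^3 + 23.428*n^2 + 2.0328*n + 2.7888)/(3.9601*n^6 + 19.1836*n^5 + 21.5608*n^4 - 7.392*n^3 - 7.9212*n^2 + 0.7056*n + 0.7056)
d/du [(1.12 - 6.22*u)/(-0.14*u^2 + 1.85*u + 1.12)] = (-0.8708*u^2 + 0.313599999999999*u - 9.0384)/(0.0196*u^4 - 0.518*u^3 + 3.1089*u^2 + 4.144*u + 1.2544)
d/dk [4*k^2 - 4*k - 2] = 8*k - 4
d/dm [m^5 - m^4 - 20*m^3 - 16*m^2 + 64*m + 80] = 5*m^4 - 4*m^3 - 60*m^2 - 32*m + 64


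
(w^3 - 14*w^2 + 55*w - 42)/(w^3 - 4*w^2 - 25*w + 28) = (w - 6)/(w + 4)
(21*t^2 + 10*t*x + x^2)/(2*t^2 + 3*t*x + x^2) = (21*t^2 + 10*t*x + x^2)/(2*t^2 + 3*t*x + x^2)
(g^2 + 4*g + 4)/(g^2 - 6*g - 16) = (g + 2)/(g - 8)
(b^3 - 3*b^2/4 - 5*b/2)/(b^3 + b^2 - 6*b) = (b + 5/4)/(b + 3)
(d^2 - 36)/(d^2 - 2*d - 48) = (d - 6)/(d - 8)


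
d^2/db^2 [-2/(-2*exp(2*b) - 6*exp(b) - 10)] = (2*(2*exp(b) + 3)^2*exp(b) - (4*exp(b) + 3)*(exp(2*b) + 3*exp(b) + 5))*exp(b)/(exp(2*b) + 3*exp(b) + 5)^3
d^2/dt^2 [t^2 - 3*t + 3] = 2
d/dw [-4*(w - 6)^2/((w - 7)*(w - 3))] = 8*(-w^2 + 15*w - 54)/(w^4 - 20*w^3 + 142*w^2 - 420*w + 441)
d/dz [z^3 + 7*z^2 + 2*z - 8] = 3*z^2 + 14*z + 2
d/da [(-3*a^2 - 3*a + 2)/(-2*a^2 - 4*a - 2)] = (3*a + 7)/(2*(a^3 + 3*a^2 + 3*a + 1))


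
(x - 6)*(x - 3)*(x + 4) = x^3 - 5*x^2 - 18*x + 72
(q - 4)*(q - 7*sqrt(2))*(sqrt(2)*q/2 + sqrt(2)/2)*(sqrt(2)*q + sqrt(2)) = q^4 - 7*sqrt(2)*q^3 - 2*q^3 - 7*q^2 + 14*sqrt(2)*q^2 - 4*q + 49*sqrt(2)*q + 28*sqrt(2)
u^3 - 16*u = u*(u - 4)*(u + 4)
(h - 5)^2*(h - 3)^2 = h^4 - 16*h^3 + 94*h^2 - 240*h + 225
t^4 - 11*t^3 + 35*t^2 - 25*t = t*(t - 5)^2*(t - 1)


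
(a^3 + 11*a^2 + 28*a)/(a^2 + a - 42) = a*(a + 4)/(a - 6)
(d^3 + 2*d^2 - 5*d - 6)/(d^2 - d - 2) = d + 3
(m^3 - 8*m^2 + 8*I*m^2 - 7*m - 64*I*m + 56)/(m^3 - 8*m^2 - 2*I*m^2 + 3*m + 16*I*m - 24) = (m + 7*I)/(m - 3*I)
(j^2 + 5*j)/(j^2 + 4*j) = (j + 5)/(j + 4)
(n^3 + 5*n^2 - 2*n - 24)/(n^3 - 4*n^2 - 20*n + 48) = (n + 3)/(n - 6)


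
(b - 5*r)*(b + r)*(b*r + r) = b^3*r - 4*b^2*r^2 + b^2*r - 5*b*r^3 - 4*b*r^2 - 5*r^3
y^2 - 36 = (y - 6)*(y + 6)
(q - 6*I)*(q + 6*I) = q^2 + 36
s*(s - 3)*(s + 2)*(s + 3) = s^4 + 2*s^3 - 9*s^2 - 18*s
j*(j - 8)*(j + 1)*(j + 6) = j^4 - j^3 - 50*j^2 - 48*j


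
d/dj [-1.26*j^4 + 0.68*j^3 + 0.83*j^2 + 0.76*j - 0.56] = -5.04*j^3 + 2.04*j^2 + 1.66*j + 0.76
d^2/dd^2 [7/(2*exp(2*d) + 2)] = 14*(exp(2*d) - 1)*exp(2*d)/(exp(2*d) + 1)^3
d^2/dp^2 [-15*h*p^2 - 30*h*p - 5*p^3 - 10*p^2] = -30*h - 30*p - 20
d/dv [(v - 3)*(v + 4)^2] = (v + 4)*(3*v - 2)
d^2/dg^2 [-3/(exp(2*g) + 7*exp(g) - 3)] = 3*(-2*(2*exp(g) + 7)^2*exp(g) + (4*exp(g) + 7)*(exp(2*g) + 7*exp(g) - 3))*exp(g)/(exp(2*g) + 7*exp(g) - 3)^3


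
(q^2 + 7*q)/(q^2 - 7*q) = (q + 7)/(q - 7)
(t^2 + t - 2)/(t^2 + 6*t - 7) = (t + 2)/(t + 7)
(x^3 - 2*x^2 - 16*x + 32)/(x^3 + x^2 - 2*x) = (x^3 - 2*x^2 - 16*x + 32)/(x*(x^2 + x - 2))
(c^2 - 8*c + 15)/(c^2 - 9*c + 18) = (c - 5)/(c - 6)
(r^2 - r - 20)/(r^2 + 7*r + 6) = (r^2 - r - 20)/(r^2 + 7*r + 6)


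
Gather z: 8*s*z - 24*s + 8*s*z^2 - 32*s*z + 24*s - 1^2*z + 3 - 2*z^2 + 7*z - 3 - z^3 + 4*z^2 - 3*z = -z^3 + z^2*(8*s + 2) + z*(3 - 24*s)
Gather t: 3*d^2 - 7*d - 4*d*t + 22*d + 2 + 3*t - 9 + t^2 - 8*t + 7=3*d^2 + 15*d + t^2 + t*(-4*d - 5)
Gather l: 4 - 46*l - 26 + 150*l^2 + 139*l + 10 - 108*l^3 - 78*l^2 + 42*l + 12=-108*l^3 + 72*l^2 + 135*l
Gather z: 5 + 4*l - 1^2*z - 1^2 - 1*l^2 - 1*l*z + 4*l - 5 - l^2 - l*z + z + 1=-2*l^2 - 2*l*z + 8*l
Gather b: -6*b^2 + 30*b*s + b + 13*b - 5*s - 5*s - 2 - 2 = -6*b^2 + b*(30*s + 14) - 10*s - 4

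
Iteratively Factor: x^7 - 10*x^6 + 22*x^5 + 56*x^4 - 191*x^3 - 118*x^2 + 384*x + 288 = (x - 4)*(x^6 - 6*x^5 - 2*x^4 + 48*x^3 + x^2 - 114*x - 72) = (x - 4)^2*(x^5 - 2*x^4 - 10*x^3 + 8*x^2 + 33*x + 18) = (x - 4)^2*(x + 1)*(x^4 - 3*x^3 - 7*x^2 + 15*x + 18) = (x - 4)^2*(x - 3)*(x + 1)*(x^3 - 7*x - 6) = (x - 4)^2*(x - 3)*(x + 1)*(x + 2)*(x^2 - 2*x - 3) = (x - 4)^2*(x - 3)^2*(x + 1)*(x + 2)*(x + 1)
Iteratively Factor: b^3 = (b)*(b^2) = b^2*(b)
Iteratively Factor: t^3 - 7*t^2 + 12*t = (t)*(t^2 - 7*t + 12) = t*(t - 4)*(t - 3)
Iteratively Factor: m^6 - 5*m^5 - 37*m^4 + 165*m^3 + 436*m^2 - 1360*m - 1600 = (m - 5)*(m^5 - 37*m^3 - 20*m^2 + 336*m + 320) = (m - 5)^2*(m^4 + 5*m^3 - 12*m^2 - 80*m - 64) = (m - 5)^2*(m - 4)*(m^3 + 9*m^2 + 24*m + 16) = (m - 5)^2*(m - 4)*(m + 4)*(m^2 + 5*m + 4) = (m - 5)^2*(m - 4)*(m + 4)^2*(m + 1)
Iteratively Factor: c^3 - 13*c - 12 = (c + 1)*(c^2 - c - 12) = (c + 1)*(c + 3)*(c - 4)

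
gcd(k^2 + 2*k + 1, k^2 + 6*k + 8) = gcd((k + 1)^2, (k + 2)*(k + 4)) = 1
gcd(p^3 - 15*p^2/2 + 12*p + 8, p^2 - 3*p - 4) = p - 4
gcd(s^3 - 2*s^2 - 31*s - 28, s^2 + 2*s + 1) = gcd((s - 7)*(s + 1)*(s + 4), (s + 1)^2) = s + 1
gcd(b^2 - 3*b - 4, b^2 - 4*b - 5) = b + 1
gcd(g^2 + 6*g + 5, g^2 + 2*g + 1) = g + 1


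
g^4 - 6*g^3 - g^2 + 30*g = g*(g - 5)*(g - 3)*(g + 2)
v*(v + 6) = v^2 + 6*v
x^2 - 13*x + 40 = (x - 8)*(x - 5)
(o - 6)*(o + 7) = o^2 + o - 42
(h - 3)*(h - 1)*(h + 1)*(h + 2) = h^4 - h^3 - 7*h^2 + h + 6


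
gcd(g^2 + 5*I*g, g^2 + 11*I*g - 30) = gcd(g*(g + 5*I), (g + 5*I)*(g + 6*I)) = g + 5*I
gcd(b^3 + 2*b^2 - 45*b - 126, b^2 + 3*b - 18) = b + 6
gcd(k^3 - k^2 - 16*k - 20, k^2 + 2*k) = k + 2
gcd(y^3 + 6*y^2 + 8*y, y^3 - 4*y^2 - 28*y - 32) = y + 2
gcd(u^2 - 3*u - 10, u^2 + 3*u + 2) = u + 2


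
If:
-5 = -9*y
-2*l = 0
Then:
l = 0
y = 5/9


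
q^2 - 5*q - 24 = (q - 8)*(q + 3)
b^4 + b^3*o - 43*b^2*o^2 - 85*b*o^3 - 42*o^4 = (b - 7*o)*(b + o)^2*(b + 6*o)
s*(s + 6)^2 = s^3 + 12*s^2 + 36*s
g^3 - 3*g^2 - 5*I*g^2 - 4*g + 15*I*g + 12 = (g - 3)*(g - 4*I)*(g - I)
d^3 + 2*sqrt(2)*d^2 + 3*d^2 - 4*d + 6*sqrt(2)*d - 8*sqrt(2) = (d - 1)*(d + 4)*(d + 2*sqrt(2))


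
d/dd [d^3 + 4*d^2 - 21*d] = 3*d^2 + 8*d - 21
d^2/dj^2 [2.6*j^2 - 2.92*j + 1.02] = 5.20000000000000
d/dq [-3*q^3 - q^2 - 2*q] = -9*q^2 - 2*q - 2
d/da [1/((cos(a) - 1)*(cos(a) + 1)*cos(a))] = -1/(sin(a)*cos(a)^2) + 2/sin(a)^3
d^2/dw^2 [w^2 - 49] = 2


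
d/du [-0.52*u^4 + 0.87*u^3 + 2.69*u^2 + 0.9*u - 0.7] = -2.08*u^3 + 2.61*u^2 + 5.38*u + 0.9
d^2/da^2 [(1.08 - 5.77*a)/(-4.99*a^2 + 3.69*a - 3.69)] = ((53.361 - 172.7538*a)*(4.99*a^2 - 3.69*a + 3.69) + (5.77*a - 1.08)*(9.98*a - 3.69)*(19.96*a - 7.38))/(4.99*a^2 - 3.69*a + 3.69)^3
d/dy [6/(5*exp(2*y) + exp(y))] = 6*(-10*exp(y) - 1)*exp(-y)/(5*exp(y) + 1)^2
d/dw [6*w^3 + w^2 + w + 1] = 18*w^2 + 2*w + 1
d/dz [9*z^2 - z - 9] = 18*z - 1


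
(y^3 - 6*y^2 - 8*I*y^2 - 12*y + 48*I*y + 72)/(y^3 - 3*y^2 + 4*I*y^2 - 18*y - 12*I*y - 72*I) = (y^2 - 8*I*y - 12)/(y^2 + y*(3 + 4*I) + 12*I)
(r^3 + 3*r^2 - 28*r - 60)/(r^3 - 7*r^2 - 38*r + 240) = (r + 2)/(r - 8)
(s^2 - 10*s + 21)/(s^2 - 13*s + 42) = (s - 3)/(s - 6)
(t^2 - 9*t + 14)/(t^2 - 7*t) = (t - 2)/t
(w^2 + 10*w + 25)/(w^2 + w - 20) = (w + 5)/(w - 4)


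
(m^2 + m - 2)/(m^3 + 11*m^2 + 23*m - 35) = (m + 2)/(m^2 + 12*m + 35)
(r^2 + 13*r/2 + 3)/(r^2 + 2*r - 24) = (r + 1/2)/(r - 4)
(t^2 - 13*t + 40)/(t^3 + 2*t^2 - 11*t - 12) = (t^2 - 13*t + 40)/(t^3 + 2*t^2 - 11*t - 12)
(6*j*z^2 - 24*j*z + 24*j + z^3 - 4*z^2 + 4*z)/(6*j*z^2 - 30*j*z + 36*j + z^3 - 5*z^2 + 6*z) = (z - 2)/(z - 3)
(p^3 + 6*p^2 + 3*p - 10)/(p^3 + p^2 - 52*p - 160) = (p^2 + p - 2)/(p^2 - 4*p - 32)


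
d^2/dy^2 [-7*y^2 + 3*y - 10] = -14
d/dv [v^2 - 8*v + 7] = 2*v - 8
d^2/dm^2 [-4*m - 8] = 0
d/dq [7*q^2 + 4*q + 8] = 14*q + 4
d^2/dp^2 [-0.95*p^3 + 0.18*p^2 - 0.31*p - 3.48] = 0.36 - 5.7*p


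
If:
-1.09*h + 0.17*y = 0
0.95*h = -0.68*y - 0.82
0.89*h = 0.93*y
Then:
No Solution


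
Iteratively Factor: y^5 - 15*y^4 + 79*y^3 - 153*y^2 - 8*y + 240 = (y - 3)*(y^4 - 12*y^3 + 43*y^2 - 24*y - 80) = (y - 4)*(y - 3)*(y^3 - 8*y^2 + 11*y + 20) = (y - 4)*(y - 3)*(y + 1)*(y^2 - 9*y + 20) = (y - 5)*(y - 4)*(y - 3)*(y + 1)*(y - 4)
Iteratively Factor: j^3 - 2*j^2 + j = (j - 1)*(j^2 - j) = (j - 1)^2*(j)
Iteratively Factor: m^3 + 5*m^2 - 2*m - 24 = (m + 4)*(m^2 + m - 6) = (m - 2)*(m + 4)*(m + 3)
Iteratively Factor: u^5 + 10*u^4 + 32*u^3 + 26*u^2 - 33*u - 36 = (u + 4)*(u^4 + 6*u^3 + 8*u^2 - 6*u - 9) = (u + 3)*(u + 4)*(u^3 + 3*u^2 - u - 3) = (u + 1)*(u + 3)*(u + 4)*(u^2 + 2*u - 3) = (u - 1)*(u + 1)*(u + 3)*(u + 4)*(u + 3)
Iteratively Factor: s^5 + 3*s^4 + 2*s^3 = (s + 1)*(s^4 + 2*s^3) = s*(s + 1)*(s^3 + 2*s^2) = s^2*(s + 1)*(s^2 + 2*s) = s^2*(s + 1)*(s + 2)*(s)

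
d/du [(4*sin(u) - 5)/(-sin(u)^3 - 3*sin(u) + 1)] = (8*sin(u)^3 - 15*sin(u)^2 - 11)*cos(u)/(sin(u)^3 + 3*sin(u) - 1)^2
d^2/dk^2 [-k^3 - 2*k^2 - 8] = -6*k - 4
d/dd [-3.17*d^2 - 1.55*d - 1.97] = -6.34*d - 1.55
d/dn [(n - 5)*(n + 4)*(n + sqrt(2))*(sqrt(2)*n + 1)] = 4*sqrt(2)*n^3 - 3*sqrt(2)*n^2 + 9*n^2 - 38*sqrt(2)*n - 6*n - 60 - sqrt(2)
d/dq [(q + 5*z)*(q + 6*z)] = 2*q + 11*z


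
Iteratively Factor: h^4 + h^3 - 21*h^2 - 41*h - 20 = (h + 4)*(h^3 - 3*h^2 - 9*h - 5) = (h + 1)*(h + 4)*(h^2 - 4*h - 5) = (h + 1)^2*(h + 4)*(h - 5)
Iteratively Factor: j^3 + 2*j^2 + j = (j + 1)*(j^2 + j) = j*(j + 1)*(j + 1)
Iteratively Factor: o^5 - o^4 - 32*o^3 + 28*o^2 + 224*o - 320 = (o - 2)*(o^4 + o^3 - 30*o^2 - 32*o + 160) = (o - 2)*(o + 4)*(o^3 - 3*o^2 - 18*o + 40) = (o - 2)^2*(o + 4)*(o^2 - o - 20) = (o - 5)*(o - 2)^2*(o + 4)*(o + 4)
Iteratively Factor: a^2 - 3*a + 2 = (a - 1)*(a - 2)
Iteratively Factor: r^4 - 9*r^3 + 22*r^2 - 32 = (r + 1)*(r^3 - 10*r^2 + 32*r - 32) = (r - 4)*(r + 1)*(r^2 - 6*r + 8) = (r - 4)^2*(r + 1)*(r - 2)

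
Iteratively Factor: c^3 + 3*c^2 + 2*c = (c + 1)*(c^2 + 2*c) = c*(c + 1)*(c + 2)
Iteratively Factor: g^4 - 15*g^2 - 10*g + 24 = (g + 3)*(g^3 - 3*g^2 - 6*g + 8) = (g - 4)*(g + 3)*(g^2 + g - 2) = (g - 4)*(g - 1)*(g + 3)*(g + 2)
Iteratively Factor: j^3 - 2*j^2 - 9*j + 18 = (j - 2)*(j^2 - 9) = (j - 3)*(j - 2)*(j + 3)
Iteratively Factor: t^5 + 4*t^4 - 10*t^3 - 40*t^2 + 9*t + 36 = (t + 1)*(t^4 + 3*t^3 - 13*t^2 - 27*t + 36) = (t - 1)*(t + 1)*(t^3 + 4*t^2 - 9*t - 36) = (t - 1)*(t + 1)*(t + 3)*(t^2 + t - 12) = (t - 3)*(t - 1)*(t + 1)*(t + 3)*(t + 4)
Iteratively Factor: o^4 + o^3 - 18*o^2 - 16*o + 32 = (o - 4)*(o^3 + 5*o^2 + 2*o - 8) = (o - 4)*(o + 2)*(o^2 + 3*o - 4) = (o - 4)*(o + 2)*(o + 4)*(o - 1)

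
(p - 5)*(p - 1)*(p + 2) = p^3 - 4*p^2 - 7*p + 10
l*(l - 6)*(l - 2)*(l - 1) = l^4 - 9*l^3 + 20*l^2 - 12*l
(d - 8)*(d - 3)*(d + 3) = d^3 - 8*d^2 - 9*d + 72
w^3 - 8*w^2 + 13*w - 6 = (w - 6)*(w - 1)^2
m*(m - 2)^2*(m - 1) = m^4 - 5*m^3 + 8*m^2 - 4*m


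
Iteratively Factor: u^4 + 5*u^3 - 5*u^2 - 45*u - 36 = (u - 3)*(u^3 + 8*u^2 + 19*u + 12) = (u - 3)*(u + 1)*(u^2 + 7*u + 12) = (u - 3)*(u + 1)*(u + 4)*(u + 3)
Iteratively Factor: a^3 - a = (a)*(a^2 - 1) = a*(a + 1)*(a - 1)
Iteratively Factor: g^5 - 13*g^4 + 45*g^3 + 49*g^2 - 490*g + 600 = (g + 3)*(g^4 - 16*g^3 + 93*g^2 - 230*g + 200) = (g - 2)*(g + 3)*(g^3 - 14*g^2 + 65*g - 100) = (g - 5)*(g - 2)*(g + 3)*(g^2 - 9*g + 20) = (g - 5)*(g - 4)*(g - 2)*(g + 3)*(g - 5)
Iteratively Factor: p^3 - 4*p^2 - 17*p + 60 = (p - 5)*(p^2 + p - 12) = (p - 5)*(p - 3)*(p + 4)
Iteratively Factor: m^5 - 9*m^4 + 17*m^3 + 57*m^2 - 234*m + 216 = (m - 3)*(m^4 - 6*m^3 - m^2 + 54*m - 72) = (m - 4)*(m - 3)*(m^3 - 2*m^2 - 9*m + 18) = (m - 4)*(m - 3)*(m + 3)*(m^2 - 5*m + 6) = (m - 4)*(m - 3)*(m - 2)*(m + 3)*(m - 3)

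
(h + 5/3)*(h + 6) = h^2 + 23*h/3 + 10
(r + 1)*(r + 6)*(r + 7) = r^3 + 14*r^2 + 55*r + 42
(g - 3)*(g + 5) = g^2 + 2*g - 15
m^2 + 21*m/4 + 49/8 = (m + 7/4)*(m + 7/2)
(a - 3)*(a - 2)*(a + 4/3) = a^3 - 11*a^2/3 - 2*a/3 + 8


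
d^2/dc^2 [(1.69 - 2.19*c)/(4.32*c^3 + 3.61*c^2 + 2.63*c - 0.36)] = (-245.223936*c^5 + 173.552544*c^4 + 414.377418*c^3 + 206.481462*c^2 + 94.965186*c + 23.624786)/(80.621568*c^9 + 202.113792*c^8 + 316.142352*c^7 + 272.982745*c^6 + 158.780661*c^5 + 36.294303*c^4 - 0.636625000000006*c^3 - 6.066684*c^2 + 1.022544*c - 0.046656)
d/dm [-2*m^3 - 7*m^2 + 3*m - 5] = -6*m^2 - 14*m + 3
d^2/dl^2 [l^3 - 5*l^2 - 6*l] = 6*l - 10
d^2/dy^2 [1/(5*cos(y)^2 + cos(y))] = (-25*(1 - cos(2*y))^2 + 75*cos(y)/4 - 51*cos(2*y)/2 - 15*cos(3*y)/4 + 153/2)/((5*cos(y) + 1)^3*cos(y)^3)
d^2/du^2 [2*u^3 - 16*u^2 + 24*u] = 12*u - 32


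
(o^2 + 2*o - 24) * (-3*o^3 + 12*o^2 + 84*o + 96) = -3*o^5 + 6*o^4 + 180*o^3 - 24*o^2 - 1824*o - 2304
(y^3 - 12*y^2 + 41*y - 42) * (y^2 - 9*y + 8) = y^5 - 21*y^4 + 157*y^3 - 507*y^2 + 706*y - 336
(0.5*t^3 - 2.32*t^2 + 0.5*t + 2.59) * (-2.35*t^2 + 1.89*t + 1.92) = -1.175*t^5 + 6.397*t^4 - 4.5998*t^3 - 9.5959*t^2 + 5.8551*t + 4.9728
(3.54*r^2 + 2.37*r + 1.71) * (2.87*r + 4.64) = 10.1598*r^3 + 23.2275*r^2 + 15.9045*r + 7.9344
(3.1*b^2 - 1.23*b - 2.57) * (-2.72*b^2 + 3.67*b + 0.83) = -8.432*b^4 + 14.7226*b^3 + 5.0493*b^2 - 10.4528*b - 2.1331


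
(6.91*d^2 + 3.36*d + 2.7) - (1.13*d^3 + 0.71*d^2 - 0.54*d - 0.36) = -1.13*d^3 + 6.2*d^2 + 3.9*d + 3.06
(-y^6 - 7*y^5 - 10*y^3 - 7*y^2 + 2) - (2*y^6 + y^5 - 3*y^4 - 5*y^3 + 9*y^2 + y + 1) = -3*y^6 - 8*y^5 + 3*y^4 - 5*y^3 - 16*y^2 - y + 1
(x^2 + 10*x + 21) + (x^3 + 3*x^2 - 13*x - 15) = x^3 + 4*x^2 - 3*x + 6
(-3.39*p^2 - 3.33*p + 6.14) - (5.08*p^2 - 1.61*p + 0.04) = -8.47*p^2 - 1.72*p + 6.1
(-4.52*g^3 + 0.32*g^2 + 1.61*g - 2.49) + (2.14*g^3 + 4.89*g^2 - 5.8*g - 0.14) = -2.38*g^3 + 5.21*g^2 - 4.19*g - 2.63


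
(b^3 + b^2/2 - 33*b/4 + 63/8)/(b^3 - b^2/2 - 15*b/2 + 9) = (b^2 + 2*b - 21/4)/(b^2 + b - 6)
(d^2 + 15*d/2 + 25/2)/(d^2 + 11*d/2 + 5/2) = (2*d + 5)/(2*d + 1)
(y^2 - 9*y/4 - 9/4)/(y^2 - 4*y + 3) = (y + 3/4)/(y - 1)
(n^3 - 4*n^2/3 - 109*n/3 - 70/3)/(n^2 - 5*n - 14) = (3*n^2 + 17*n + 10)/(3*(n + 2))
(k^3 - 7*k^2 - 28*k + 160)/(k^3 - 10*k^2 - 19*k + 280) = (k - 4)/(k - 7)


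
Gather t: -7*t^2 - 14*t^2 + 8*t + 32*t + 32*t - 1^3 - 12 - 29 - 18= -21*t^2 + 72*t - 60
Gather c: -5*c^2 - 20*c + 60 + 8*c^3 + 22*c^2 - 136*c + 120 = 8*c^3 + 17*c^2 - 156*c + 180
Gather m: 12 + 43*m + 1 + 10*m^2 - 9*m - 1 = 10*m^2 + 34*m + 12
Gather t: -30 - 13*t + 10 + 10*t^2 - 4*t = 10*t^2 - 17*t - 20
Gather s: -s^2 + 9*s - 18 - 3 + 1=-s^2 + 9*s - 20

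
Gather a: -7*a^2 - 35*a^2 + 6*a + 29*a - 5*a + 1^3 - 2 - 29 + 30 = -42*a^2 + 30*a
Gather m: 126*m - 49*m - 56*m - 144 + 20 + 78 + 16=21*m - 30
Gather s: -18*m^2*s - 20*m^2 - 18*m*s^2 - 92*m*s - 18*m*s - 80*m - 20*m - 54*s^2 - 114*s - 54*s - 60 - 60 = -20*m^2 - 100*m + s^2*(-18*m - 54) + s*(-18*m^2 - 110*m - 168) - 120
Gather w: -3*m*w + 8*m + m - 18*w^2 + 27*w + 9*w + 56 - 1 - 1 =9*m - 18*w^2 + w*(36 - 3*m) + 54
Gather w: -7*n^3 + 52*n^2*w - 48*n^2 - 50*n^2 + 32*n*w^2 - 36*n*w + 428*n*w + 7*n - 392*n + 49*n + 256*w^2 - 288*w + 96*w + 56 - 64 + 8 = -7*n^3 - 98*n^2 - 336*n + w^2*(32*n + 256) + w*(52*n^2 + 392*n - 192)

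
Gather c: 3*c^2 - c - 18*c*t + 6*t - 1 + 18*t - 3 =3*c^2 + c*(-18*t - 1) + 24*t - 4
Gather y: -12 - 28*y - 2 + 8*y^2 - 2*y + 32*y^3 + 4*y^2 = 32*y^3 + 12*y^2 - 30*y - 14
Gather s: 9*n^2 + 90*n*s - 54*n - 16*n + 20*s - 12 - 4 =9*n^2 - 70*n + s*(90*n + 20) - 16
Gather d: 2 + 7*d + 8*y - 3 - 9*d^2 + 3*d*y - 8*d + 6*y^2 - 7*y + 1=-9*d^2 + d*(3*y - 1) + 6*y^2 + y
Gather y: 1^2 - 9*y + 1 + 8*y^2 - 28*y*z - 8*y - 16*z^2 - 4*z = 8*y^2 + y*(-28*z - 17) - 16*z^2 - 4*z + 2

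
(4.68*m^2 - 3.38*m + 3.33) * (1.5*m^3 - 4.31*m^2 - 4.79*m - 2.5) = 7.02*m^5 - 25.2408*m^4 - 2.8544*m^3 - 9.8621*m^2 - 7.5007*m - 8.325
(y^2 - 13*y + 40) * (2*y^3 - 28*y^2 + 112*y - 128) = 2*y^5 - 54*y^4 + 556*y^3 - 2704*y^2 + 6144*y - 5120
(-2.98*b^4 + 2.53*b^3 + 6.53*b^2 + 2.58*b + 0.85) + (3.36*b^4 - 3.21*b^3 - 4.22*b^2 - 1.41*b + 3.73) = 0.38*b^4 - 0.68*b^3 + 2.31*b^2 + 1.17*b + 4.58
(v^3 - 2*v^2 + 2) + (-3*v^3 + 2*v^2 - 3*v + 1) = -2*v^3 - 3*v + 3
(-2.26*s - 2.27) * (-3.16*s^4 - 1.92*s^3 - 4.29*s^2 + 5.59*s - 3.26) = 7.1416*s^5 + 11.5124*s^4 + 14.0538*s^3 - 2.8951*s^2 - 5.3217*s + 7.4002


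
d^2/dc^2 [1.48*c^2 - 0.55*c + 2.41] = 2.96000000000000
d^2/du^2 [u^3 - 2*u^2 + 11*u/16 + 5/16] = 6*u - 4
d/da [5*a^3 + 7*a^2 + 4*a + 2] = 15*a^2 + 14*a + 4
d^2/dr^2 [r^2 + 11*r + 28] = 2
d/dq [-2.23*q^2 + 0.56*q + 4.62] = 0.56 - 4.46*q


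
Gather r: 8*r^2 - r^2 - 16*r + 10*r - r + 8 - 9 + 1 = 7*r^2 - 7*r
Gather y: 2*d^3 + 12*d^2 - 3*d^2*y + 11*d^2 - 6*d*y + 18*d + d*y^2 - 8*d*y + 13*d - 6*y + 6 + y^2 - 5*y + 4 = 2*d^3 + 23*d^2 + 31*d + y^2*(d + 1) + y*(-3*d^2 - 14*d - 11) + 10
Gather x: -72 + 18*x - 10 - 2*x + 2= 16*x - 80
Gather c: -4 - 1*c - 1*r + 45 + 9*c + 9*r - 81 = 8*c + 8*r - 40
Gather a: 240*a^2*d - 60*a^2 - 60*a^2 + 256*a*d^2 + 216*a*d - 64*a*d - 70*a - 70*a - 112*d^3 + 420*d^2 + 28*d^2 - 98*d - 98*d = a^2*(240*d - 120) + a*(256*d^2 + 152*d - 140) - 112*d^3 + 448*d^2 - 196*d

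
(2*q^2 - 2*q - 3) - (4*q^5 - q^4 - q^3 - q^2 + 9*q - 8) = -4*q^5 + q^4 + q^3 + 3*q^2 - 11*q + 5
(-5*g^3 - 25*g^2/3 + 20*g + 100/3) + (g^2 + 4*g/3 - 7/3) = -5*g^3 - 22*g^2/3 + 64*g/3 + 31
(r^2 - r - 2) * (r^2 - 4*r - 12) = r^4 - 5*r^3 - 10*r^2 + 20*r + 24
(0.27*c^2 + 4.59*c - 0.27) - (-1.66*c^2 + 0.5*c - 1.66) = 1.93*c^2 + 4.09*c + 1.39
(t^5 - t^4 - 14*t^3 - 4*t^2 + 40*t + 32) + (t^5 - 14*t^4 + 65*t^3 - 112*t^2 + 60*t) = 2*t^5 - 15*t^4 + 51*t^3 - 116*t^2 + 100*t + 32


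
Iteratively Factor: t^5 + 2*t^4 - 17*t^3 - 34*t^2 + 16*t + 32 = (t + 2)*(t^4 - 17*t^2 + 16) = (t - 1)*(t + 2)*(t^3 + t^2 - 16*t - 16) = (t - 1)*(t + 2)*(t + 4)*(t^2 - 3*t - 4) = (t - 4)*(t - 1)*(t + 2)*(t + 4)*(t + 1)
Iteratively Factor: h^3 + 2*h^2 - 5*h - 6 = (h + 3)*(h^2 - h - 2) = (h + 1)*(h + 3)*(h - 2)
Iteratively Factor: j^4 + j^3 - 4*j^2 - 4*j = (j - 2)*(j^3 + 3*j^2 + 2*j) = j*(j - 2)*(j^2 + 3*j + 2) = j*(j - 2)*(j + 1)*(j + 2)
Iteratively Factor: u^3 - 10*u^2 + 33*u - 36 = (u - 3)*(u^2 - 7*u + 12) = (u - 3)^2*(u - 4)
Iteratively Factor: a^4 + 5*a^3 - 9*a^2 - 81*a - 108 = (a + 3)*(a^3 + 2*a^2 - 15*a - 36) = (a - 4)*(a + 3)*(a^2 + 6*a + 9) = (a - 4)*(a + 3)^2*(a + 3)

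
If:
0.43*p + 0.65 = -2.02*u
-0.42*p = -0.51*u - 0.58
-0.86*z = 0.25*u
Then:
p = 0.79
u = -0.49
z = 0.14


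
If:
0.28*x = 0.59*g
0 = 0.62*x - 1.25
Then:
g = 0.96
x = 2.02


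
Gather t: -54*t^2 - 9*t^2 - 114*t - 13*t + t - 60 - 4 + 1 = -63*t^2 - 126*t - 63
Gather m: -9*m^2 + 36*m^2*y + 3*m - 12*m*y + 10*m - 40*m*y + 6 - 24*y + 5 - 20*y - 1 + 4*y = m^2*(36*y - 9) + m*(13 - 52*y) - 40*y + 10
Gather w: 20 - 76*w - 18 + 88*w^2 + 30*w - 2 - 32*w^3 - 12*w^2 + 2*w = -32*w^3 + 76*w^2 - 44*w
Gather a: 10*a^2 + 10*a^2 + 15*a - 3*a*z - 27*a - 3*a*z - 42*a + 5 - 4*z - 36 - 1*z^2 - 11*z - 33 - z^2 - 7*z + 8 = 20*a^2 + a*(-6*z - 54) - 2*z^2 - 22*z - 56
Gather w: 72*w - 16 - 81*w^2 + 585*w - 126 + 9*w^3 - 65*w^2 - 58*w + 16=9*w^3 - 146*w^2 + 599*w - 126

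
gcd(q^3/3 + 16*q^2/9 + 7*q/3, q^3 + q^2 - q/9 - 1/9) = 1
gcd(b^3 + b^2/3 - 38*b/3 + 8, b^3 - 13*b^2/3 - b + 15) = b - 3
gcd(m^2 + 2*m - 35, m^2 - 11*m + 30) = m - 5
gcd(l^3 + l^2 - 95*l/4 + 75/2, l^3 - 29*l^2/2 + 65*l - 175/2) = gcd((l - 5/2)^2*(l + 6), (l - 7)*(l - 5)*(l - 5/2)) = l - 5/2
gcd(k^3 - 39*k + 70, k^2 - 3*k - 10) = k - 5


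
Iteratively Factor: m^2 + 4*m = (m)*(m + 4)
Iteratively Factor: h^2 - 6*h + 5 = (h - 5)*(h - 1)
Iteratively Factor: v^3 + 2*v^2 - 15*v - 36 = (v - 4)*(v^2 + 6*v + 9) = (v - 4)*(v + 3)*(v + 3)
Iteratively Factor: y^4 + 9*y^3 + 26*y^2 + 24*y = (y)*(y^3 + 9*y^2 + 26*y + 24) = y*(y + 4)*(y^2 + 5*y + 6) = y*(y + 3)*(y + 4)*(y + 2)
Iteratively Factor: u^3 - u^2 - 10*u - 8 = (u - 4)*(u^2 + 3*u + 2) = (u - 4)*(u + 2)*(u + 1)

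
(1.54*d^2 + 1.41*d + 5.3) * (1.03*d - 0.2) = 1.5862*d^3 + 1.1443*d^2 + 5.177*d - 1.06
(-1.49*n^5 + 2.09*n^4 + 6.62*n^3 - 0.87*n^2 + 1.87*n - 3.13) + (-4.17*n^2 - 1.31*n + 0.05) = -1.49*n^5 + 2.09*n^4 + 6.62*n^3 - 5.04*n^2 + 0.56*n - 3.08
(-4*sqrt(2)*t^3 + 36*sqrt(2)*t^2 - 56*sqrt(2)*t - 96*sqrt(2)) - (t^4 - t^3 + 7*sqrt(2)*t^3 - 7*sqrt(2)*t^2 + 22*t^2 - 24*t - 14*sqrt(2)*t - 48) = -t^4 - 11*sqrt(2)*t^3 + t^3 - 22*t^2 + 43*sqrt(2)*t^2 - 42*sqrt(2)*t + 24*t - 96*sqrt(2) + 48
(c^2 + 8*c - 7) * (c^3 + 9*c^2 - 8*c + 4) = c^5 + 17*c^4 + 57*c^3 - 123*c^2 + 88*c - 28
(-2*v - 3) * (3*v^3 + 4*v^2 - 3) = -6*v^4 - 17*v^3 - 12*v^2 + 6*v + 9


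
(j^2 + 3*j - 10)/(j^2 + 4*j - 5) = (j - 2)/(j - 1)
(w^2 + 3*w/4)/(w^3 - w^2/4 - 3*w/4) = 1/(w - 1)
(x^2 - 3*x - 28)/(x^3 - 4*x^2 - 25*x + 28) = 1/(x - 1)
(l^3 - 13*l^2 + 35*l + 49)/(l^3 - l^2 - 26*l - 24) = (l^2 - 14*l + 49)/(l^2 - 2*l - 24)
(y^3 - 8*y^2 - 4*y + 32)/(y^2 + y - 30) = (y^3 - 8*y^2 - 4*y + 32)/(y^2 + y - 30)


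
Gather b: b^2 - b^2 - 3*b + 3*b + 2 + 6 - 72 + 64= 0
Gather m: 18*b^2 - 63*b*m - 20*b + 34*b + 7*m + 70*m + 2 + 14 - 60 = 18*b^2 + 14*b + m*(77 - 63*b) - 44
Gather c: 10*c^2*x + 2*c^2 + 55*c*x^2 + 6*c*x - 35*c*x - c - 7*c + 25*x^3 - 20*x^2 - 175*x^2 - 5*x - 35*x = c^2*(10*x + 2) + c*(55*x^2 - 29*x - 8) + 25*x^3 - 195*x^2 - 40*x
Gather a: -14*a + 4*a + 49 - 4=45 - 10*a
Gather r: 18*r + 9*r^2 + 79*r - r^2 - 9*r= 8*r^2 + 88*r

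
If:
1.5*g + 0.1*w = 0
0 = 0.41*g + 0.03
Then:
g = -0.07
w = 1.10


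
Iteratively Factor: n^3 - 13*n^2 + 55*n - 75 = (n - 3)*(n^2 - 10*n + 25) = (n - 5)*(n - 3)*(n - 5)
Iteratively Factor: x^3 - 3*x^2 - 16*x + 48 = (x - 3)*(x^2 - 16) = (x - 4)*(x - 3)*(x + 4)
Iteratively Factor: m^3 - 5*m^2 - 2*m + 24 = (m - 3)*(m^2 - 2*m - 8) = (m - 4)*(m - 3)*(m + 2)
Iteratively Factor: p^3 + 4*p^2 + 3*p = (p + 1)*(p^2 + 3*p) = p*(p + 1)*(p + 3)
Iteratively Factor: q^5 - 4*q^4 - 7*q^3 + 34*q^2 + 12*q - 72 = (q + 2)*(q^4 - 6*q^3 + 5*q^2 + 24*q - 36) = (q - 3)*(q + 2)*(q^3 - 3*q^2 - 4*q + 12) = (q - 3)*(q - 2)*(q + 2)*(q^2 - q - 6) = (q - 3)^2*(q - 2)*(q + 2)*(q + 2)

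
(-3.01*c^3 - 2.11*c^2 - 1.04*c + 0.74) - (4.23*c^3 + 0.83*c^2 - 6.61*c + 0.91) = -7.24*c^3 - 2.94*c^2 + 5.57*c - 0.17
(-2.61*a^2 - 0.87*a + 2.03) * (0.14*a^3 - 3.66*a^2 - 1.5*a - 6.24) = -0.3654*a^5 + 9.4308*a^4 + 7.3834*a^3 + 10.1616*a^2 + 2.3838*a - 12.6672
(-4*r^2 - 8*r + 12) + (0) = -4*r^2 - 8*r + 12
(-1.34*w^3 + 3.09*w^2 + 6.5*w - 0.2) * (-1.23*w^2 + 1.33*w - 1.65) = 1.6482*w^5 - 5.5829*w^4 - 1.6743*w^3 + 3.7925*w^2 - 10.991*w + 0.33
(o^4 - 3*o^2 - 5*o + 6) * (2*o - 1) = 2*o^5 - o^4 - 6*o^3 - 7*o^2 + 17*o - 6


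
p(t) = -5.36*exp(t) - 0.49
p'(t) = -5.36*exp(t)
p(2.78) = -86.89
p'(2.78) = -86.40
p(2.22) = -49.84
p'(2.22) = -49.35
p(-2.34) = -1.01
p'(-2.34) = -0.52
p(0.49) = -9.24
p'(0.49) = -8.75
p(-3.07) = -0.74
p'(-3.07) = -0.25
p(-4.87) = -0.53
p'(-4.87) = -0.04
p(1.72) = -30.42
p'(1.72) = -29.93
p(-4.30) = -0.56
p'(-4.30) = -0.07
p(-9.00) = -0.49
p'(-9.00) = 0.00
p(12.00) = -872366.17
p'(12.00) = -872365.68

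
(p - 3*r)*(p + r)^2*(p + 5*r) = p^4 + 4*p^3*r - 10*p^2*r^2 - 28*p*r^3 - 15*r^4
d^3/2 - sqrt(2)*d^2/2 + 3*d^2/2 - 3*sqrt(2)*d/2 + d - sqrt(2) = (d/2 + 1/2)*(d + 2)*(d - sqrt(2))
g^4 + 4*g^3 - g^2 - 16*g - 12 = (g - 2)*(g + 1)*(g + 2)*(g + 3)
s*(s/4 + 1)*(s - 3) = s^3/4 + s^2/4 - 3*s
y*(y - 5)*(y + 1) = y^3 - 4*y^2 - 5*y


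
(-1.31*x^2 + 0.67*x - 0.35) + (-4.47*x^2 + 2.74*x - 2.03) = -5.78*x^2 + 3.41*x - 2.38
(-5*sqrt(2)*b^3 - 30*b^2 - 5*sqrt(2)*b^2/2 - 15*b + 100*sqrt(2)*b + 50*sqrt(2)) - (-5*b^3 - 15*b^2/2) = -5*sqrt(2)*b^3 + 5*b^3 - 45*b^2/2 - 5*sqrt(2)*b^2/2 - 15*b + 100*sqrt(2)*b + 50*sqrt(2)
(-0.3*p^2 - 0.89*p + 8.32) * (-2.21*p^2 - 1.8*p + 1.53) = 0.663*p^4 + 2.5069*p^3 - 17.2442*p^2 - 16.3377*p + 12.7296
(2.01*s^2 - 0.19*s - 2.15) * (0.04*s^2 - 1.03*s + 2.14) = 0.0804*s^4 - 2.0779*s^3 + 4.4111*s^2 + 1.8079*s - 4.601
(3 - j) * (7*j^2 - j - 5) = -7*j^3 + 22*j^2 + 2*j - 15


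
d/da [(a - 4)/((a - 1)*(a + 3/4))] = 4*(-4*a^2 + 32*a - 7)/(16*a^4 - 8*a^3 - 23*a^2 + 6*a + 9)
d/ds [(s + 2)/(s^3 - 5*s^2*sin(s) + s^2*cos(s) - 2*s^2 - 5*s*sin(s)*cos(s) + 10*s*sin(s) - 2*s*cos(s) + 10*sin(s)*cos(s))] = (s^3*sin(s) + 5*s^3*cos(s) - 2*s^3 + 5*s^2*sin(s) - s^2*cos(s) + 5*s^2*cos(2*s) - 4*s^2 + 16*s*sin(s) - 24*s*cos(s) + 8*s - 20*sin(s) + 10*sin(2*s) + 4*cos(s) - 20*cos(2*s))/((s - 2)^2*(s - 5*sin(s))^2*(s + cos(s))^2)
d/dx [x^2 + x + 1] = 2*x + 1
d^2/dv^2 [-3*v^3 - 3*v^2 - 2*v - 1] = -18*v - 6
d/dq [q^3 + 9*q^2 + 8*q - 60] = 3*q^2 + 18*q + 8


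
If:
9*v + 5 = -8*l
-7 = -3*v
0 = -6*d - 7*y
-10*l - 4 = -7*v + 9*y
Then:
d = -1883/324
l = -13/4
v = 7/3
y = 269/54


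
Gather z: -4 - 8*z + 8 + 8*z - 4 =0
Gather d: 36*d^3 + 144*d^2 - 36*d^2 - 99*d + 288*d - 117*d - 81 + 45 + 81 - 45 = 36*d^3 + 108*d^2 + 72*d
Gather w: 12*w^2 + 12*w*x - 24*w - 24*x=12*w^2 + w*(12*x - 24) - 24*x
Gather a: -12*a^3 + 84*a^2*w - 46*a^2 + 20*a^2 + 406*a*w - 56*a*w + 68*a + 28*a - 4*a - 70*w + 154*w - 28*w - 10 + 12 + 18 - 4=-12*a^3 + a^2*(84*w - 26) + a*(350*w + 92) + 56*w + 16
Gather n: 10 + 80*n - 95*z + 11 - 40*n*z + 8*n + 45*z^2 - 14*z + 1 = n*(88 - 40*z) + 45*z^2 - 109*z + 22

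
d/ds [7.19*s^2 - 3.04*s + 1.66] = 14.38*s - 3.04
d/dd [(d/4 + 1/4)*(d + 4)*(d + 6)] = 3*d^2/4 + 11*d/2 + 17/2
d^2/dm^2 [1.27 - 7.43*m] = 0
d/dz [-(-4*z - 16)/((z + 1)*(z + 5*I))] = 4*(-(z + 1)*(z + 4) + (z + 1)*(z + 5*I) - (z + 4)*(z + 5*I))/((z + 1)^2*(z + 5*I)^2)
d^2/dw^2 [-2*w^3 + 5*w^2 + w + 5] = 10 - 12*w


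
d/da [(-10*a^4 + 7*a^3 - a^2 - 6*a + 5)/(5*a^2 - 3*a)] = (-100*a^5 + 125*a^4 - 42*a^3 + 33*a^2 - 50*a + 15)/(a^2*(25*a^2 - 30*a + 9))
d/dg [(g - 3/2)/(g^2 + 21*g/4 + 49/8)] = 64*(-g^2 + 3*g + 14)/(64*g^4 + 672*g^3 + 2548*g^2 + 4116*g + 2401)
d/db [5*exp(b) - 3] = 5*exp(b)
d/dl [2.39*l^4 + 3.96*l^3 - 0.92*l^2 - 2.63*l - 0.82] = 9.56*l^3 + 11.88*l^2 - 1.84*l - 2.63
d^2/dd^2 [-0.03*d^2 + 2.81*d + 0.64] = -0.0600000000000000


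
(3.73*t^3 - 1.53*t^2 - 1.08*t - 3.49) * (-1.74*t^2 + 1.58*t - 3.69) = -6.4902*t^5 + 8.5556*t^4 - 14.3019*t^3 + 10.0119*t^2 - 1.529*t + 12.8781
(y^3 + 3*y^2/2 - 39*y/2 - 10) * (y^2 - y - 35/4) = y^5 + y^4/2 - 119*y^3/4 - 29*y^2/8 + 1445*y/8 + 175/2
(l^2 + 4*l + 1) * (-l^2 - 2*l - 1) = -l^4 - 6*l^3 - 10*l^2 - 6*l - 1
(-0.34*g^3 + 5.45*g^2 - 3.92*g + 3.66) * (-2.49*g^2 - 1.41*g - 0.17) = 0.8466*g^5 - 13.0911*g^4 + 2.1341*g^3 - 4.5127*g^2 - 4.4942*g - 0.6222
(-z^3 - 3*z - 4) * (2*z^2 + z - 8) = -2*z^5 - z^4 + 2*z^3 - 11*z^2 + 20*z + 32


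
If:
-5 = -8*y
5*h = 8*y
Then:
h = 1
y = 5/8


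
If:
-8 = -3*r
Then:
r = 8/3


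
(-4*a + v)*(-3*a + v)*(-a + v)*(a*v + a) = -12*a^4*v - 12*a^4 + 19*a^3*v^2 + 19*a^3*v - 8*a^2*v^3 - 8*a^2*v^2 + a*v^4 + a*v^3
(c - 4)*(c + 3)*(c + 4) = c^3 + 3*c^2 - 16*c - 48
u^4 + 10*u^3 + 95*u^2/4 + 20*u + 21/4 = (u + 1/2)*(u + 1)*(u + 3/2)*(u + 7)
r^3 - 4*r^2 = r^2*(r - 4)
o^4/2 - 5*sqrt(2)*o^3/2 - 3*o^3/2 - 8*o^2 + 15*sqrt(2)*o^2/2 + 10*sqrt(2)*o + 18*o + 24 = (o/2 + sqrt(2)/2)*(o - 4)*(o + 1)*(o - 6*sqrt(2))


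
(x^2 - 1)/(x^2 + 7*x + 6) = (x - 1)/(x + 6)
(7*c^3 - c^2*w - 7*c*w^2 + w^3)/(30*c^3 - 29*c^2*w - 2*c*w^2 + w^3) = (-7*c^2 - 6*c*w + w^2)/(-30*c^2 - c*w + w^2)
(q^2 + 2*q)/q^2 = (q + 2)/q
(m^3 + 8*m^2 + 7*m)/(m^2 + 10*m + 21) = m*(m + 1)/(m + 3)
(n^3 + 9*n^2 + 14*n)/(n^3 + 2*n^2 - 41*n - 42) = n*(n + 2)/(n^2 - 5*n - 6)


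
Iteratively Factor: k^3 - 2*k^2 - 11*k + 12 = (k + 3)*(k^2 - 5*k + 4) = (k - 1)*(k + 3)*(k - 4)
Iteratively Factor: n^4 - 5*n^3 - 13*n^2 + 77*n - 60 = (n - 5)*(n^3 - 13*n + 12) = (n - 5)*(n - 3)*(n^2 + 3*n - 4) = (n - 5)*(n - 3)*(n + 4)*(n - 1)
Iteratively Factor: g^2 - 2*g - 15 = (g - 5)*(g + 3)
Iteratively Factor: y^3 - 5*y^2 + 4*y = (y)*(y^2 - 5*y + 4) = y*(y - 1)*(y - 4)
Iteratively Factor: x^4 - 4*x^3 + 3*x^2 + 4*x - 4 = (x - 2)*(x^3 - 2*x^2 - x + 2) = (x - 2)*(x - 1)*(x^2 - x - 2) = (x - 2)^2*(x - 1)*(x + 1)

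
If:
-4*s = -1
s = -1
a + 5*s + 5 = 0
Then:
No Solution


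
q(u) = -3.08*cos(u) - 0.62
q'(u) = 3.08*sin(u)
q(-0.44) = -3.41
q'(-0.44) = -1.31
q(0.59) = -3.18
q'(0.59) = 1.71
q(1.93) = 0.46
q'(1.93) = 2.88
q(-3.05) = 2.45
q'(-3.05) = -0.28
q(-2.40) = 1.65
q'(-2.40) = -2.08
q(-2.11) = 0.96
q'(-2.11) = -2.64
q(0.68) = -3.01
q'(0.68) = 1.94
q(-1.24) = -1.62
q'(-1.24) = -2.91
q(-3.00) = 2.43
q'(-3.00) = -0.43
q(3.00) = 2.43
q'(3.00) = 0.43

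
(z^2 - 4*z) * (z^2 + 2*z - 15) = z^4 - 2*z^3 - 23*z^2 + 60*z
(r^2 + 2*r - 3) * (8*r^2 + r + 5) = 8*r^4 + 17*r^3 - 17*r^2 + 7*r - 15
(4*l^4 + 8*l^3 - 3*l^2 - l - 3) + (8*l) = 4*l^4 + 8*l^3 - 3*l^2 + 7*l - 3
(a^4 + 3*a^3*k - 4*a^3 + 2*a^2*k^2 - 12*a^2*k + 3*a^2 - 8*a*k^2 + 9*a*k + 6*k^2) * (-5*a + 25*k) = -5*a^5 + 10*a^4*k + 20*a^4 + 65*a^3*k^2 - 40*a^3*k - 15*a^3 + 50*a^2*k^3 - 260*a^2*k^2 + 30*a^2*k - 200*a*k^3 + 195*a*k^2 + 150*k^3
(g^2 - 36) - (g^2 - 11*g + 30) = 11*g - 66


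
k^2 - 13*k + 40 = (k - 8)*(k - 5)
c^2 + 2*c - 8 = (c - 2)*(c + 4)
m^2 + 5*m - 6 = (m - 1)*(m + 6)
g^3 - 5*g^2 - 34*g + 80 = (g - 8)*(g - 2)*(g + 5)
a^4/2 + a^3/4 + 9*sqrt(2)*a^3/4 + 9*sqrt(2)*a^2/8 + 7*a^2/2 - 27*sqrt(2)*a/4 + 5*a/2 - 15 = (a/2 + 1)*(a - 3/2)*(a + 2*sqrt(2))*(a + 5*sqrt(2)/2)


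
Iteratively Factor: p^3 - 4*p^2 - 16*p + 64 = (p + 4)*(p^2 - 8*p + 16) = (p - 4)*(p + 4)*(p - 4)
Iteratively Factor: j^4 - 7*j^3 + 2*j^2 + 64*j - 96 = (j - 4)*(j^3 - 3*j^2 - 10*j + 24) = (j - 4)*(j - 2)*(j^2 - j - 12) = (j - 4)*(j - 2)*(j + 3)*(j - 4)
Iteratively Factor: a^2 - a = (a - 1)*(a)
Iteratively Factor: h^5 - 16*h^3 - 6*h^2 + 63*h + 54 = (h - 3)*(h^4 + 3*h^3 - 7*h^2 - 27*h - 18) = (h - 3)^2*(h^3 + 6*h^2 + 11*h + 6) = (h - 3)^2*(h + 2)*(h^2 + 4*h + 3) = (h - 3)^2*(h + 2)*(h + 3)*(h + 1)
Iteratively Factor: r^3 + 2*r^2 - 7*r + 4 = (r - 1)*(r^2 + 3*r - 4) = (r - 1)^2*(r + 4)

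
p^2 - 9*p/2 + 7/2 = (p - 7/2)*(p - 1)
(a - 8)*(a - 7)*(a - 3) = a^3 - 18*a^2 + 101*a - 168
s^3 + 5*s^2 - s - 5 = (s - 1)*(s + 1)*(s + 5)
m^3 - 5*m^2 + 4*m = m*(m - 4)*(m - 1)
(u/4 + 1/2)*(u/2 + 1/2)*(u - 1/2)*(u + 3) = u^4/8 + 11*u^3/16 + u^2 + u/16 - 3/8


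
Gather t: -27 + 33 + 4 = 10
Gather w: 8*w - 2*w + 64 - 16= 6*w + 48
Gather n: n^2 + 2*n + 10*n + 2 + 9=n^2 + 12*n + 11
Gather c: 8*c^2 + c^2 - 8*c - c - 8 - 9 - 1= 9*c^2 - 9*c - 18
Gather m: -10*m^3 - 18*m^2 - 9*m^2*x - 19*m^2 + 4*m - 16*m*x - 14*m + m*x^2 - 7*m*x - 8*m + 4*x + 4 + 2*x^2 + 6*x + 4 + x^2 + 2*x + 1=-10*m^3 + m^2*(-9*x - 37) + m*(x^2 - 23*x - 18) + 3*x^2 + 12*x + 9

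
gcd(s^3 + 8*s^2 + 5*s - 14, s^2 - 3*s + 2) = s - 1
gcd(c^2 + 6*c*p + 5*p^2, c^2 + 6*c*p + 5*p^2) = c^2 + 6*c*p + 5*p^2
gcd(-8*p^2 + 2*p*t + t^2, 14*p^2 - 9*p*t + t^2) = 2*p - t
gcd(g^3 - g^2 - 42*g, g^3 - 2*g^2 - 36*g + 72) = g + 6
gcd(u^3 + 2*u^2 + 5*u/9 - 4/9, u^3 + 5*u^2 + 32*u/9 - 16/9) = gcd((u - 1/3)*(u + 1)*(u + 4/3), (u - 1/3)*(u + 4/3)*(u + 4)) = u^2 + u - 4/9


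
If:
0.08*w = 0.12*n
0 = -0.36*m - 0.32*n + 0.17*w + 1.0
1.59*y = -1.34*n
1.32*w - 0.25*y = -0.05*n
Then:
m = 2.78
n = 0.00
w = 0.00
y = 0.00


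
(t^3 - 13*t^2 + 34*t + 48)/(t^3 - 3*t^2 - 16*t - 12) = (t - 8)/(t + 2)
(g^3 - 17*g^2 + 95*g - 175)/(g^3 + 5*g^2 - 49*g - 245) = (g^2 - 10*g + 25)/(g^2 + 12*g + 35)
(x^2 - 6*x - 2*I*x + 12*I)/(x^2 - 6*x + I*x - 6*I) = (x - 2*I)/(x + I)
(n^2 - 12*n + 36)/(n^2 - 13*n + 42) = (n - 6)/(n - 7)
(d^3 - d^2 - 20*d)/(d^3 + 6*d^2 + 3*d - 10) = d*(d^2 - d - 20)/(d^3 + 6*d^2 + 3*d - 10)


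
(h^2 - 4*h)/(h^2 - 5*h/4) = 4*(h - 4)/(4*h - 5)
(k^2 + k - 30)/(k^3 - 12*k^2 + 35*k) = (k + 6)/(k*(k - 7))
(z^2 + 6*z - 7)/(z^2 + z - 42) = (z - 1)/(z - 6)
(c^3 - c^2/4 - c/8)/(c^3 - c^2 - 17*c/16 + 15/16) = 2*c*(8*c^2 - 2*c - 1)/(16*c^3 - 16*c^2 - 17*c + 15)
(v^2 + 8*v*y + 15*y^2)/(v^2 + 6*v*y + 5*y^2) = (v + 3*y)/(v + y)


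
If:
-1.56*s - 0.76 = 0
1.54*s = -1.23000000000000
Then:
No Solution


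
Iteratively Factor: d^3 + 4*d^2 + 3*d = (d)*(d^2 + 4*d + 3) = d*(d + 3)*(d + 1)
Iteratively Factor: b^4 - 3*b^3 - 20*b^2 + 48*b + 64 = (b - 4)*(b^3 + b^2 - 16*b - 16) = (b - 4)*(b + 1)*(b^2 - 16) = (b - 4)^2*(b + 1)*(b + 4)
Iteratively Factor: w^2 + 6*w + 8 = (w + 4)*(w + 2)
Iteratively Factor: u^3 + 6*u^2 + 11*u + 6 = (u + 1)*(u^2 + 5*u + 6) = (u + 1)*(u + 2)*(u + 3)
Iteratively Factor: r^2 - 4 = (r - 2)*(r + 2)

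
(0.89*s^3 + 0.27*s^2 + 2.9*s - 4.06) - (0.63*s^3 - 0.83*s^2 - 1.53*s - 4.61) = 0.26*s^3 + 1.1*s^2 + 4.43*s + 0.550000000000001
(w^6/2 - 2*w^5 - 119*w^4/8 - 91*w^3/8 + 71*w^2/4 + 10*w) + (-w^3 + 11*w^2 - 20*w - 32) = w^6/2 - 2*w^5 - 119*w^4/8 - 99*w^3/8 + 115*w^2/4 - 10*w - 32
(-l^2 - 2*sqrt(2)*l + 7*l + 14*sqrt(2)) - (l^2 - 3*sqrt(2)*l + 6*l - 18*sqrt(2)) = -2*l^2 + l + sqrt(2)*l + 32*sqrt(2)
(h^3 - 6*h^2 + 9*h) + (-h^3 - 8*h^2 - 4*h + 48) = -14*h^2 + 5*h + 48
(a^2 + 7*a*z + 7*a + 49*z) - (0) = a^2 + 7*a*z + 7*a + 49*z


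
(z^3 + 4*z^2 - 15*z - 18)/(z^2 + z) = z + 3 - 18/z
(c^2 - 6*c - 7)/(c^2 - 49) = (c + 1)/(c + 7)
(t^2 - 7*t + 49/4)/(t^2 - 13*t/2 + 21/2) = (t - 7/2)/(t - 3)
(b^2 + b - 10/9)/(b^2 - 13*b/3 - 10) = (b - 2/3)/(b - 6)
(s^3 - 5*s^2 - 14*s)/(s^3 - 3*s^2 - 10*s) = (s - 7)/(s - 5)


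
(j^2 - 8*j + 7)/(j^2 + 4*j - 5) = (j - 7)/(j + 5)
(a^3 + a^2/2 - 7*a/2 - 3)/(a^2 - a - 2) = a + 3/2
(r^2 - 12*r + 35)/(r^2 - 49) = (r - 5)/(r + 7)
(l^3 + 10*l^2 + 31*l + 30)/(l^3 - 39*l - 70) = (l + 3)/(l - 7)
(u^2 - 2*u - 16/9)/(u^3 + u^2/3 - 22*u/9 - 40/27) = 3*(3*u - 8)/(9*u^2 - 3*u - 20)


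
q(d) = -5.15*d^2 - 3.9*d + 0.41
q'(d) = -10.3*d - 3.9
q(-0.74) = 0.48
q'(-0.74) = 3.72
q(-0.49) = 1.08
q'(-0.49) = 1.15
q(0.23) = -0.76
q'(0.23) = -6.27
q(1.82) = -23.75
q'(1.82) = -22.65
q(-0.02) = 0.49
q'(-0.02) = -3.69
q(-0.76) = 0.40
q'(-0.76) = 3.93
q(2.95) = -55.91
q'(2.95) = -34.28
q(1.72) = -21.53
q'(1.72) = -21.62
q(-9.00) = -381.64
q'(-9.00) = 88.80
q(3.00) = -57.64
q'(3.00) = -34.80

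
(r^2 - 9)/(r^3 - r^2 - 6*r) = (r + 3)/(r*(r + 2))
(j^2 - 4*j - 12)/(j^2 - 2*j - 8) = (j - 6)/(j - 4)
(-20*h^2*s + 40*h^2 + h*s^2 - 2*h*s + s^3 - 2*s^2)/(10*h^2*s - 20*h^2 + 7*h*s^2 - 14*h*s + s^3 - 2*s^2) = (-4*h + s)/(2*h + s)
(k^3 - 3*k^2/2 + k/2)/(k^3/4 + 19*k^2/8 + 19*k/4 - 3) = 4*k*(k - 1)/(k^2 + 10*k + 24)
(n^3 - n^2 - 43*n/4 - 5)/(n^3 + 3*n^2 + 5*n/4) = (n - 4)/n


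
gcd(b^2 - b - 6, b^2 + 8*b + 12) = b + 2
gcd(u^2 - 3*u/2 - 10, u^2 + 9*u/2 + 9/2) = 1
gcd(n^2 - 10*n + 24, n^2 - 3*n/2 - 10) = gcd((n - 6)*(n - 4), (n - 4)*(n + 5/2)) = n - 4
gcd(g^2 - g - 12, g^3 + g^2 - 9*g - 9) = g + 3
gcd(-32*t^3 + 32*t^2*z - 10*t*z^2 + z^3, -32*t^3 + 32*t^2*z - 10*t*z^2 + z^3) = -32*t^3 + 32*t^2*z - 10*t*z^2 + z^3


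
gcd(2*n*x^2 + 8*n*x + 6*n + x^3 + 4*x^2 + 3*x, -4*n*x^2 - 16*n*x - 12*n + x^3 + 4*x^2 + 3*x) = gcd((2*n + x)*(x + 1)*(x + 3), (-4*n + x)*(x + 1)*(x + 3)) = x^2 + 4*x + 3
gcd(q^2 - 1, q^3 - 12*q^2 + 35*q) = 1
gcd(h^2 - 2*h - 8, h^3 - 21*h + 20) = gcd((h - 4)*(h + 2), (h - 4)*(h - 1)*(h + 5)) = h - 4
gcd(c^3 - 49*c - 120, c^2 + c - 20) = c + 5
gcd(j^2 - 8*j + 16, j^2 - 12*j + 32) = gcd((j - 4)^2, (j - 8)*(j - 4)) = j - 4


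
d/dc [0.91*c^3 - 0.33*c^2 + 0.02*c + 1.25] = 2.73*c^2 - 0.66*c + 0.02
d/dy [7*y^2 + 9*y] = 14*y + 9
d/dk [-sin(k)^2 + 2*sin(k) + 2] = 2*(1 - sin(k))*cos(k)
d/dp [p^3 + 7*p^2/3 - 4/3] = p*(9*p + 14)/3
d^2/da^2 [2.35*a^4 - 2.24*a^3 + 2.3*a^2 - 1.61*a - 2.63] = 28.2*a^2 - 13.44*a + 4.6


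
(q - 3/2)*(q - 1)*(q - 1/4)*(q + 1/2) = q^4 - 9*q^3/4 + 3*q^2/4 + 11*q/16 - 3/16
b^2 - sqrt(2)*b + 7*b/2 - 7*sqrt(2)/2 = (b + 7/2)*(b - sqrt(2))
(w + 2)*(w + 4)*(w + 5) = w^3 + 11*w^2 + 38*w + 40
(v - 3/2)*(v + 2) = v^2 + v/2 - 3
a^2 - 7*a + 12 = (a - 4)*(a - 3)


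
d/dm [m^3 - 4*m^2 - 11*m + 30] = 3*m^2 - 8*m - 11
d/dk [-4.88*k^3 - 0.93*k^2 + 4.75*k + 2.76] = -14.64*k^2 - 1.86*k + 4.75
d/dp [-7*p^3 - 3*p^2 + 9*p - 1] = -21*p^2 - 6*p + 9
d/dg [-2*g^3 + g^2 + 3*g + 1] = -6*g^2 + 2*g + 3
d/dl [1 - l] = -1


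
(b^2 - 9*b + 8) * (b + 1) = b^3 - 8*b^2 - b + 8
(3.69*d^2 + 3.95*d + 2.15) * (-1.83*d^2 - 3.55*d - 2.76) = -6.7527*d^4 - 20.328*d^3 - 28.1414*d^2 - 18.5345*d - 5.934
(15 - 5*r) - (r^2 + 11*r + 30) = -r^2 - 16*r - 15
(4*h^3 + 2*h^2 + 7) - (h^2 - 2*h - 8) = 4*h^3 + h^2 + 2*h + 15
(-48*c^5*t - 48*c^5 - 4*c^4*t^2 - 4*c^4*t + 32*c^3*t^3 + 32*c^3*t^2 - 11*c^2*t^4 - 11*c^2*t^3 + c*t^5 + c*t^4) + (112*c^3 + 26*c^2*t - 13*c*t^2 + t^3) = -48*c^5*t - 48*c^5 - 4*c^4*t^2 - 4*c^4*t + 32*c^3*t^3 + 32*c^3*t^2 + 112*c^3 - 11*c^2*t^4 - 11*c^2*t^3 + 26*c^2*t + c*t^5 + c*t^4 - 13*c*t^2 + t^3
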